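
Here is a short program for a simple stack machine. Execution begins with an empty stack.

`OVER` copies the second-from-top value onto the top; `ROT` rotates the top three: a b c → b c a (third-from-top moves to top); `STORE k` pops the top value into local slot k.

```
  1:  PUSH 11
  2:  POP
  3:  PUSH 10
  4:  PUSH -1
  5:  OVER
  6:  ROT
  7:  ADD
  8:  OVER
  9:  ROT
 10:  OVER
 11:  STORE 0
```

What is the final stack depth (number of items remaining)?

3

PUSH 11  [11]
POP      []
PUSH 10  [10]
PUSH -1  [10, -1]
OVER     [10, -1, 10]
ROT      [-1, 10, 10]
ADD      [-1, 20]
OVER     [-1, 20, -1]
ROT      [20, -1, -1]
OVER     [20, -1, -1, -1]
STORE 0  [20, -1, -1]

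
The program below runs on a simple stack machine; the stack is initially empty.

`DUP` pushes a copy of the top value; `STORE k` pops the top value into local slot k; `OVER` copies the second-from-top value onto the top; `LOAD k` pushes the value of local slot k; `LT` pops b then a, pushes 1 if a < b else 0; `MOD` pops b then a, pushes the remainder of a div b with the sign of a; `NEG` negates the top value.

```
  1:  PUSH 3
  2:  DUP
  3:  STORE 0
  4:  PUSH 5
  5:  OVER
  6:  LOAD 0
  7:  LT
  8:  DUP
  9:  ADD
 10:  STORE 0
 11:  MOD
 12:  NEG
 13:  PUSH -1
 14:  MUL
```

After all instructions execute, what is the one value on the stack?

3

PUSH 3  -> [3]
DUP     -> [3, 3]
STORE 0 -> [3]
PUSH 5  -> [3, 5]
OVER    -> [3, 5, 3]
LOAD 0  -> [3, 5, 3, 3]
LT      -> [3, 5, 0]
DUP     -> [3, 5, 0, 0]
ADD     -> [3, 5, 0]
STORE 0 -> [3, 5]
MOD     -> [3]
NEG     -> [-3]
PUSH -1 -> [-3, -1]
MUL     -> [3]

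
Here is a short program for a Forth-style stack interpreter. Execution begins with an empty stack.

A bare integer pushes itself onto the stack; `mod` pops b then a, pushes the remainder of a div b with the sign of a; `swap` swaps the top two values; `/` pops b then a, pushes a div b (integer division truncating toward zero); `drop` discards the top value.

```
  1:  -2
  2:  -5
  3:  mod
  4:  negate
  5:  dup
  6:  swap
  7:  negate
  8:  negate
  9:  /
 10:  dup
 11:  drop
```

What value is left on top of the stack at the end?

1

-2     : -2
-5     : -2 -5
mod    : -2
negate : 2
dup    : 2 2
swap   : 2 2
negate : 2 -2
negate : 2 2
/      : 1
dup    : 1 1
drop   : 1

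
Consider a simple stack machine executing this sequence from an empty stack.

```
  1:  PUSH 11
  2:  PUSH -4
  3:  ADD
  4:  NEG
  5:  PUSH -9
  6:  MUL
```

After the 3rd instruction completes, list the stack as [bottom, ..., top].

[7]

PUSH 11  [11]
PUSH -4  [11, -4]
ADD      [7]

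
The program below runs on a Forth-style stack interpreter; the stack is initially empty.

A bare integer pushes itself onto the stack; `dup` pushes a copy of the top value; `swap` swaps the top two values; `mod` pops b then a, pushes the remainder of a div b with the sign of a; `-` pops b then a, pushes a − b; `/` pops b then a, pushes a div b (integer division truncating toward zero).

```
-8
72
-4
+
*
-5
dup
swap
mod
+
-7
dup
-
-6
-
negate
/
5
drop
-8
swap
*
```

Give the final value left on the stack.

-720

-8      -8
72      -8 72
-4      -8 72 -4
+       -8 68
*       -544
-5      -544 -5
dup     -544 -5 -5
swap    -544 -5 -5
mod     -544 0
+       -544
-7      -544 -7
dup     -544 -7 -7
-       -544 0
-6      -544 0 -6
-       -544 6
negate  -544 -6
/       90
5       90 5
drop    90
-8      90 -8
swap    -8 90
*       -720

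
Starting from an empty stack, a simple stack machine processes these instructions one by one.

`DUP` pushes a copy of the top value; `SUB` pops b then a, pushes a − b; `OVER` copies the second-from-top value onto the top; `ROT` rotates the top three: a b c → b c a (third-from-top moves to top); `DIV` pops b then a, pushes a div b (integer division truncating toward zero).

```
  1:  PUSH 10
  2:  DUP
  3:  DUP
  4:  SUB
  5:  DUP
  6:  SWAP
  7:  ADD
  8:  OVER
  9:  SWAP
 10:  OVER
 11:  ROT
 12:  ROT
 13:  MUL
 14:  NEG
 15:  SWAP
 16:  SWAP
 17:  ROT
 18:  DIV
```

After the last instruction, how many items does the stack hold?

2

PUSH 10 -> 10
DUP     -> 10 10
DUP     -> 10 10 10
SUB     -> 10 0
DUP     -> 10 0 0
SWAP    -> 10 0 0
ADD     -> 10 0
OVER    -> 10 0 10
SWAP    -> 10 10 0
OVER    -> 10 10 0 10
ROT     -> 10 0 10 10
ROT     -> 10 10 10 0
MUL     -> 10 10 0
NEG     -> 10 10 0
SWAP    -> 10 0 10
SWAP    -> 10 10 0
ROT     -> 10 0 10
DIV     -> 10 0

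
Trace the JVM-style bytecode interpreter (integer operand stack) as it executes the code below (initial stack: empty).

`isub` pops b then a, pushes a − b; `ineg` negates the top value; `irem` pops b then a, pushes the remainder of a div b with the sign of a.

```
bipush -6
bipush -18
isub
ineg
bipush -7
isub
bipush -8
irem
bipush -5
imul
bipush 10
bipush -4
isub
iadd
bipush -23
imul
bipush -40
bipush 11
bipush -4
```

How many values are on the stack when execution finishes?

4

bipush -6   [-6]
bipush -18  [-6, -18]
isub        [12]
ineg        [-12]
bipush -7   [-12, -7]
isub        [-5]
bipush -8   [-5, -8]
irem        [-5]
bipush -5   [-5, -5]
imul        [25]
bipush 10   [25, 10]
bipush -4   [25, 10, -4]
isub        [25, 14]
iadd        [39]
bipush -23  [39, -23]
imul        [-897]
bipush -40  [-897, -40]
bipush 11   [-897, -40, 11]
bipush -4   [-897, -40, 11, -4]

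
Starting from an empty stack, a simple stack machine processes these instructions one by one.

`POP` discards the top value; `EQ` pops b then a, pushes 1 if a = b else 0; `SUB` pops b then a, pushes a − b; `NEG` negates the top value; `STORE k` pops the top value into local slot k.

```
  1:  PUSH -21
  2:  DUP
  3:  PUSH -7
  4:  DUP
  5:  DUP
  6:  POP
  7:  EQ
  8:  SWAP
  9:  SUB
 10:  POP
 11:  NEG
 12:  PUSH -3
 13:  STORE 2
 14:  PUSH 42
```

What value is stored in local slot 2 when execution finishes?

PUSH -21 → -21
DUP      → -21 -21
PUSH -7  → -21 -21 -7
DUP      → -21 -21 -7 -7
DUP      → -21 -21 -7 -7 -7
POP      → -21 -21 -7 -7
EQ       → -21 -21 1
SWAP     → -21 1 -21
SUB      → -21 22
POP      → -21
NEG      → 21
PUSH -3  → 21 -3
STORE 2  → 21
PUSH 42  → 21 42

-3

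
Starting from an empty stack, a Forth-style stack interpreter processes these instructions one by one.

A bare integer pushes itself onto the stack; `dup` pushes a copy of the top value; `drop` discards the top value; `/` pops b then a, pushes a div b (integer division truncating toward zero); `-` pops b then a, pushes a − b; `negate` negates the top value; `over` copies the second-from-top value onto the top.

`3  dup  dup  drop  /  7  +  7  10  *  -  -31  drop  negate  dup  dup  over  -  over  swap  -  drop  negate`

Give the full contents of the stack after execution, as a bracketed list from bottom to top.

3      : [3]
dup    : [3, 3]
dup    : [3, 3, 3]
drop   : [3, 3]
/      : [1]
7      : [1, 7]
+      : [8]
7      : [8, 7]
10     : [8, 7, 10]
*      : [8, 70]
-      : [-62]
-31    : [-62, -31]
drop   : [-62]
negate : [62]
dup    : [62, 62]
dup    : [62, 62, 62]
over   : [62, 62, 62, 62]
-      : [62, 62, 0]
over   : [62, 62, 0, 62]
swap   : [62, 62, 62, 0]
-      : [62, 62, 62]
drop   : [62, 62]
negate : [62, -62]

[62, -62]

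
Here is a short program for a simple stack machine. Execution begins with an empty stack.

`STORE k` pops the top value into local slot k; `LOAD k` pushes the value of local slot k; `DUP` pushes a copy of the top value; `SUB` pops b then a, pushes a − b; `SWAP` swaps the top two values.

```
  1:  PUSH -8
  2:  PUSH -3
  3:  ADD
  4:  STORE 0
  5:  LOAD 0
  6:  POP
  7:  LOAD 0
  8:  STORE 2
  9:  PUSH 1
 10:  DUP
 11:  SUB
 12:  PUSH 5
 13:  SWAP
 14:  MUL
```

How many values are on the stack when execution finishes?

1

PUSH -8  -8
PUSH -3  -8 -3
ADD      -11
STORE 0  (empty)
LOAD 0   -11
POP      (empty)
LOAD 0   -11
STORE 2  (empty)
PUSH 1   1
DUP      1 1
SUB      0
PUSH 5   0 5
SWAP     5 0
MUL      0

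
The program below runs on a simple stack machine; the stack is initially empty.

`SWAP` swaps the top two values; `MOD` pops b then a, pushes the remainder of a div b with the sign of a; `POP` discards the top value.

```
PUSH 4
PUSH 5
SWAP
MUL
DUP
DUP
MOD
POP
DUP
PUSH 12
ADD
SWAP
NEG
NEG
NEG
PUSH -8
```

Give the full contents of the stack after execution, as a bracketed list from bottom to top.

[32, -20, -8]

PUSH 4   [4]
PUSH 5   [4, 5]
SWAP     [5, 4]
MUL      [20]
DUP      [20, 20]
DUP      [20, 20, 20]
MOD      [20, 0]
POP      [20]
DUP      [20, 20]
PUSH 12  [20, 20, 12]
ADD      [20, 32]
SWAP     [32, 20]
NEG      [32, -20]
NEG      [32, 20]
NEG      [32, -20]
PUSH -8  [32, -20, -8]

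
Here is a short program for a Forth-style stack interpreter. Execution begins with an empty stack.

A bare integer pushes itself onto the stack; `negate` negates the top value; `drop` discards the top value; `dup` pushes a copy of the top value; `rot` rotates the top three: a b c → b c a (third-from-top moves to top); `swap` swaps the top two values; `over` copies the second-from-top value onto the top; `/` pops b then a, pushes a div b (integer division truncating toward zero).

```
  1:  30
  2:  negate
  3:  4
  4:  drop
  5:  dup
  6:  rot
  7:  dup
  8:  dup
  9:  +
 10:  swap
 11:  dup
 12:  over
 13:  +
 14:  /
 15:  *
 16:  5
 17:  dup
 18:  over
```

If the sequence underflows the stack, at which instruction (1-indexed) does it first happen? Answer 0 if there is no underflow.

6

30      [30]
negate  [-30]
4       [-30, 4]
drop    [-30]
dup     [-30, -30]
rot  — needs 3 operands, stack has 2 → underflow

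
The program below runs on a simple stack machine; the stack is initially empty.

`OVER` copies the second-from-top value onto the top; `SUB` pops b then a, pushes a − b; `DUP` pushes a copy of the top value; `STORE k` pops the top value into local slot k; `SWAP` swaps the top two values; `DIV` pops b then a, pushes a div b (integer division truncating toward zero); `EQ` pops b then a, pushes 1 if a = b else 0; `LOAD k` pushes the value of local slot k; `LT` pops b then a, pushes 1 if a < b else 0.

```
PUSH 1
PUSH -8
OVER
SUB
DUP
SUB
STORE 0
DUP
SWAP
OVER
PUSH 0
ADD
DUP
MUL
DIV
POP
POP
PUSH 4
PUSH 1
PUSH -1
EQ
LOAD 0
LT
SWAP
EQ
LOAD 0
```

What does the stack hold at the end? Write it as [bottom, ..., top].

PUSH 1  : [1]
PUSH -8 : [1, -8]
OVER    : [1, -8, 1]
SUB     : [1, -9]
DUP     : [1, -9, -9]
SUB     : [1, 0]
STORE 0 : [1]
DUP     : [1, 1]
SWAP    : [1, 1]
OVER    : [1, 1, 1]
PUSH 0  : [1, 1, 1, 0]
ADD     : [1, 1, 1]
DUP     : [1, 1, 1, 1]
MUL     : [1, 1, 1]
DIV     : [1, 1]
POP     : [1]
POP     : []
PUSH 4  : [4]
PUSH 1  : [4, 1]
PUSH -1 : [4, 1, -1]
EQ      : [4, 0]
LOAD 0  : [4, 0, 0]
LT      : [4, 0]
SWAP    : [0, 4]
EQ      : [0]
LOAD 0  : [0, 0]

[0, 0]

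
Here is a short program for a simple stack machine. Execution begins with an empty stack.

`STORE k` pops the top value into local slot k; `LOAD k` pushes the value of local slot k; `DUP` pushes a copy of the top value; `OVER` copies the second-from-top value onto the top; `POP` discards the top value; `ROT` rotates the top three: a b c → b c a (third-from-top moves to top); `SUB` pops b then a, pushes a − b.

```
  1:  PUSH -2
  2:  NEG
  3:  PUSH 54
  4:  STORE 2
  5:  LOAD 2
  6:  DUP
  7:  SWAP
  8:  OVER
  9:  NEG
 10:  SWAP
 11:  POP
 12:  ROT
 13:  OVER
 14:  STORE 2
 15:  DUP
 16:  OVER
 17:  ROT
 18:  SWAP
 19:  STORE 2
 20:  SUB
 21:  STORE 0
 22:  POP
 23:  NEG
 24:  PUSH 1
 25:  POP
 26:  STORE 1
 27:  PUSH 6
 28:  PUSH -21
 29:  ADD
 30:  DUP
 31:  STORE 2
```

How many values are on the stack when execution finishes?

PUSH -2  → [-2]
NEG      → [2]
PUSH 54  → [2, 54]
STORE 2  → [2]
LOAD 2   → [2, 54]
DUP      → [2, 54, 54]
SWAP     → [2, 54, 54]
OVER     → [2, 54, 54, 54]
NEG      → [2, 54, 54, -54]
SWAP     → [2, 54, -54, 54]
POP      → [2, 54, -54]
ROT      → [54, -54, 2]
OVER     → [54, -54, 2, -54]
STORE 2  → [54, -54, 2]
DUP      → [54, -54, 2, 2]
OVER     → [54, -54, 2, 2, 2]
ROT      → [54, -54, 2, 2, 2]
SWAP     → [54, -54, 2, 2, 2]
STORE 2  → [54, -54, 2, 2]
SUB      → [54, -54, 0]
STORE 0  → [54, -54]
POP      → [54]
NEG      → [-54]
PUSH 1   → [-54, 1]
POP      → [-54]
STORE 1  → []
PUSH 6   → [6]
PUSH -21 → [6, -21]
ADD      → [-15]
DUP      → [-15, -15]
STORE 2  → [-15]

1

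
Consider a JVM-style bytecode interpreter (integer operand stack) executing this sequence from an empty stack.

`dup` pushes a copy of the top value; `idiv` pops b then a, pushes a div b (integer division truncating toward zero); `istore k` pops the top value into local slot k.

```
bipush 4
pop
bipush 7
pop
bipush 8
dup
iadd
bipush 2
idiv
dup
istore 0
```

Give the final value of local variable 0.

8

bipush 4 -> 4
pop      -> (empty)
bipush 7 -> 7
pop      -> (empty)
bipush 8 -> 8
dup      -> 8 8
iadd     -> 16
bipush 2 -> 16 2
idiv     -> 8
dup      -> 8 8
istore 0 -> 8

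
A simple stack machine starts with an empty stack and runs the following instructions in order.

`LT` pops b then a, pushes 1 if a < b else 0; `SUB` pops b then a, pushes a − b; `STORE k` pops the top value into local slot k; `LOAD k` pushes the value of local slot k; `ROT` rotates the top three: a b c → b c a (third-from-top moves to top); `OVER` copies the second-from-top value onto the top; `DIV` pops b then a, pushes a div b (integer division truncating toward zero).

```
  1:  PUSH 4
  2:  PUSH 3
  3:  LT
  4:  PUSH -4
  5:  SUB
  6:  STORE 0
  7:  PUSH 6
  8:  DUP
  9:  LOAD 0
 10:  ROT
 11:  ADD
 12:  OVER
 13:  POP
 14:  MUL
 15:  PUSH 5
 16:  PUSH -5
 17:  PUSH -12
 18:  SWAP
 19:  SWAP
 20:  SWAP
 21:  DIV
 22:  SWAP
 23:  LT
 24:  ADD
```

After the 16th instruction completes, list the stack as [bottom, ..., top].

PUSH 4  -> 4
PUSH 3  -> 4 3
LT      -> 0
PUSH -4 -> 0 -4
SUB     -> 4
STORE 0 -> (empty)
PUSH 6  -> 6
DUP     -> 6 6
LOAD 0  -> 6 6 4
ROT     -> 6 4 6
ADD     -> 6 10
OVER    -> 6 10 6
POP     -> 6 10
MUL     -> 60
PUSH 5  -> 60 5
PUSH -5 -> 60 5 -5

[60, 5, -5]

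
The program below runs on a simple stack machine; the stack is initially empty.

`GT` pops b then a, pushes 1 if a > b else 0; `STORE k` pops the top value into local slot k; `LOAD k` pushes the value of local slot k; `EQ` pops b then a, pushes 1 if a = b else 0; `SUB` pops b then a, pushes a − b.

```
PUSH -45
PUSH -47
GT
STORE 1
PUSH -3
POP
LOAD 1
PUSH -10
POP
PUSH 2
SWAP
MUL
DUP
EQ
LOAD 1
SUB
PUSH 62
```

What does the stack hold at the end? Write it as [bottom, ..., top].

PUSH -45 -> -45
PUSH -47 -> -45 -47
GT       -> 1
STORE 1  -> (empty)
PUSH -3  -> -3
POP      -> (empty)
LOAD 1   -> 1
PUSH -10 -> 1 -10
POP      -> 1
PUSH 2   -> 1 2
SWAP     -> 2 1
MUL      -> 2
DUP      -> 2 2
EQ       -> 1
LOAD 1   -> 1 1
SUB      -> 0
PUSH 62  -> 0 62

[0, 62]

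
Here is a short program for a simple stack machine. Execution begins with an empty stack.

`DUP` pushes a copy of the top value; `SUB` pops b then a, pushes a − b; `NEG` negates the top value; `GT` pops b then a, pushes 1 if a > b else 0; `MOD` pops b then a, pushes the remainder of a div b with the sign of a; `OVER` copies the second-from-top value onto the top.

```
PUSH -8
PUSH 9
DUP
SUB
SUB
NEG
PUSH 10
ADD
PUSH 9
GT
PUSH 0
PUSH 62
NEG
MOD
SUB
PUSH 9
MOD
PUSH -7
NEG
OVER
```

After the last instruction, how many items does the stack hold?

3

PUSH -8 → -8
PUSH 9  → -8 9
DUP     → -8 9 9
SUB     → -8 0
SUB     → -8
NEG     → 8
PUSH 10 → 8 10
ADD     → 18
PUSH 9  → 18 9
GT      → 1
PUSH 0  → 1 0
PUSH 62 → 1 0 62
NEG     → 1 0 -62
MOD     → 1 0
SUB     → 1
PUSH 9  → 1 9
MOD     → 1
PUSH -7 → 1 -7
NEG     → 1 7
OVER    → 1 7 1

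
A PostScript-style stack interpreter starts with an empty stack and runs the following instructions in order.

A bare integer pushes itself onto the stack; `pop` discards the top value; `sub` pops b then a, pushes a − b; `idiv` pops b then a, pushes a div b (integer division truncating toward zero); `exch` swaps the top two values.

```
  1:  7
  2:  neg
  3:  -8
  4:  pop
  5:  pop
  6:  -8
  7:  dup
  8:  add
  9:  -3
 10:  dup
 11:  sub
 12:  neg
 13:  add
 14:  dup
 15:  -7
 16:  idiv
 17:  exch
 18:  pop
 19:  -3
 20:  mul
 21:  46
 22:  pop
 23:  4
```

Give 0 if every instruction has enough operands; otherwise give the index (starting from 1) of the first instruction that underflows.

7    -> [7]
neg  -> [-7]
-8   -> [-7, -8]
pop  -> [-7]
pop  -> []
-8   -> [-8]
dup  -> [-8, -8]
add  -> [-16]
-3   -> [-16, -3]
dup  -> [-16, -3, -3]
sub  -> [-16, 0]
neg  -> [-16, 0]
add  -> [-16]
dup  -> [-16, -16]
-7   -> [-16, -16, -7]
idiv -> [-16, 2]
exch -> [2, -16]
pop  -> [2]
-3   -> [2, -3]
mul  -> [-6]
46   -> [-6, 46]
pop  -> [-6]
4    -> [-6, 4]

0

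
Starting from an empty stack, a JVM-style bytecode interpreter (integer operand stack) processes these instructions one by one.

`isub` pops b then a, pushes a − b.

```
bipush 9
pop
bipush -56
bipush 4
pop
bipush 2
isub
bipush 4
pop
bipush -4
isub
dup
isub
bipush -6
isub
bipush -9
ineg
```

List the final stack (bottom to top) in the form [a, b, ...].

[6, 9]

bipush 9   → 9
pop        → (empty)
bipush -56 → -56
bipush 4   → -56 4
pop        → -56
bipush 2   → -56 2
isub       → -58
bipush 4   → -58 4
pop        → -58
bipush -4  → -58 -4
isub       → -54
dup        → -54 -54
isub       → 0
bipush -6  → 0 -6
isub       → 6
bipush -9  → 6 -9
ineg       → 6 9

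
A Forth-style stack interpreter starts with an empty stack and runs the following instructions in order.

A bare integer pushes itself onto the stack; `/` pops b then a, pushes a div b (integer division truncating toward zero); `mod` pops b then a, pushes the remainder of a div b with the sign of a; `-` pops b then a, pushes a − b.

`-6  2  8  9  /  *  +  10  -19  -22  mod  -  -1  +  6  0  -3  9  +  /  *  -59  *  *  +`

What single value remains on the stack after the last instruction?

-6  → [-6]
2   → [-6, 2]
8   → [-6, 2, 8]
9   → [-6, 2, 8, 9]
/   → [-6, 2, 0]
*   → [-6, 0]
+   → [-6]
10  → [-6, 10]
-19 → [-6, 10, -19]
-22 → [-6, 10, -19, -22]
mod → [-6, 10, -19]
-   → [-6, 29]
-1  → [-6, 29, -1]
+   → [-6, 28]
6   → [-6, 28, 6]
0   → [-6, 28, 6, 0]
-3  → [-6, 28, 6, 0, -3]
9   → [-6, 28, 6, 0, -3, 9]
+   → [-6, 28, 6, 0, 6]
/   → [-6, 28, 6, 0]
*   → [-6, 28, 0]
-59 → [-6, 28, 0, -59]
*   → [-6, 28, 0]
*   → [-6, 0]
+   → [-6]

-6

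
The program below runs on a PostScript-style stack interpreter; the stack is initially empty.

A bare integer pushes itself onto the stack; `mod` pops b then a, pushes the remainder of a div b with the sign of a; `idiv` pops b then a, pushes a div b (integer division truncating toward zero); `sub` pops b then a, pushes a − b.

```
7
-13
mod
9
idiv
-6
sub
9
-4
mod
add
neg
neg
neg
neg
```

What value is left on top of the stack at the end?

7

7    → [7]
-13  → [7, -13]
mod  → [7]
9    → [7, 9]
idiv → [0]
-6   → [0, -6]
sub  → [6]
9    → [6, 9]
-4   → [6, 9, -4]
mod  → [6, 1]
add  → [7]
neg  → [-7]
neg  → [7]
neg  → [-7]
neg  → [7]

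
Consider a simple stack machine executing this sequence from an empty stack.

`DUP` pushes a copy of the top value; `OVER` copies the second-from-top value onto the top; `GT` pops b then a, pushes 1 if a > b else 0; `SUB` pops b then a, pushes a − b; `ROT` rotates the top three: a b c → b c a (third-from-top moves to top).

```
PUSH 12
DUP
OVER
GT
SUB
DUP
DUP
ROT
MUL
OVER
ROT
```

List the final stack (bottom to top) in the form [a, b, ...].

PUSH 12 → 12
DUP     → 12 12
OVER    → 12 12 12
GT      → 12 0
SUB     → 12
DUP     → 12 12
DUP     → 12 12 12
ROT     → 12 12 12
MUL     → 12 144
OVER    → 12 144 12
ROT     → 144 12 12

[144, 12, 12]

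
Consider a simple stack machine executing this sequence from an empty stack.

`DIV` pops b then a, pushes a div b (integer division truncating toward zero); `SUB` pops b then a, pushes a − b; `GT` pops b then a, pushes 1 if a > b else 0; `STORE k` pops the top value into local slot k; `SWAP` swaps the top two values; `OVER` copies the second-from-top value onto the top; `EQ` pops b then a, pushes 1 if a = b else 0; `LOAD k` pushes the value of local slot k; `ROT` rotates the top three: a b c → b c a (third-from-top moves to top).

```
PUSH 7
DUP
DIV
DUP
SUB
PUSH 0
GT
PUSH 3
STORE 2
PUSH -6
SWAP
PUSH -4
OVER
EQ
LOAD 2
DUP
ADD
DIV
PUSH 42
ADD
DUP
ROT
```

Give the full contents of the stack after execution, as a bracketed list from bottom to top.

PUSH 7  → [7]
DUP     → [7, 7]
DIV     → [1]
DUP     → [1, 1]
SUB     → [0]
PUSH 0  → [0, 0]
GT      → [0]
PUSH 3  → [0, 3]
STORE 2 → [0]
PUSH -6 → [0, -6]
SWAP    → [-6, 0]
PUSH -4 → [-6, 0, -4]
OVER    → [-6, 0, -4, 0]
EQ      → [-6, 0, 0]
LOAD 2  → [-6, 0, 0, 3]
DUP     → [-6, 0, 0, 3, 3]
ADD     → [-6, 0, 0, 6]
DIV     → [-6, 0, 0]
PUSH 42 → [-6, 0, 0, 42]
ADD     → [-6, 0, 42]
DUP     → [-6, 0, 42, 42]
ROT     → [-6, 42, 42, 0]

[-6, 42, 42, 0]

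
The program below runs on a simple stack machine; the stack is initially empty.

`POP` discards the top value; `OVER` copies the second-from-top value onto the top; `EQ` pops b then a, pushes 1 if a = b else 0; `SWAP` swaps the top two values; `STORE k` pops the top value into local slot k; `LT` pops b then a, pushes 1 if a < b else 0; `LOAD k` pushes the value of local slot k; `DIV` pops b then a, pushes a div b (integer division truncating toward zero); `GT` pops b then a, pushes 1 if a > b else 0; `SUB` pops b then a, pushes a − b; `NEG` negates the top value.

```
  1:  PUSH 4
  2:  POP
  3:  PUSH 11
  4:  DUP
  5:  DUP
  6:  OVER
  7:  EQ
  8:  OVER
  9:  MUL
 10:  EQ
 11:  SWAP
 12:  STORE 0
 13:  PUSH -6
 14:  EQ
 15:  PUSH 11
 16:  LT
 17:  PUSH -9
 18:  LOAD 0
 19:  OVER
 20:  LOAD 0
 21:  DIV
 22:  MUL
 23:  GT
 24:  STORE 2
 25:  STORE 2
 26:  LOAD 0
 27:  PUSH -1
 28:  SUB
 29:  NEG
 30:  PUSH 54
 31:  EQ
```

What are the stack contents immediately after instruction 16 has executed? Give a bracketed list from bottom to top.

[1]

PUSH 4  -> 4
POP     -> (empty)
PUSH 11 -> 11
DUP     -> 11 11
DUP     -> 11 11 11
OVER    -> 11 11 11 11
EQ      -> 11 11 1
OVER    -> 11 11 1 11
MUL     -> 11 11 11
EQ      -> 11 1
SWAP    -> 1 11
STORE 0 -> 1
PUSH -6 -> 1 -6
EQ      -> 0
PUSH 11 -> 0 11
LT      -> 1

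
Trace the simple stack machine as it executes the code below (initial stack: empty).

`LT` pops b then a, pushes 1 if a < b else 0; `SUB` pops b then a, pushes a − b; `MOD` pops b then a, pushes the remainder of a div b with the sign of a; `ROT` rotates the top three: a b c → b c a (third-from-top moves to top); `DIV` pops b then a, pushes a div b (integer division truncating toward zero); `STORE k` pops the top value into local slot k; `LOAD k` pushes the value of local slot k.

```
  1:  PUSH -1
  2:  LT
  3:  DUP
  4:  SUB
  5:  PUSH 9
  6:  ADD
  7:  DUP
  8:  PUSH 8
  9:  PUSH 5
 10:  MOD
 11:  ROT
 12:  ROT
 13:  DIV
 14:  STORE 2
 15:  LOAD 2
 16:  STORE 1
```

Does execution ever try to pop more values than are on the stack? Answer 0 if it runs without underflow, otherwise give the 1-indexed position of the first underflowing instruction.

2

PUSH -1 : [-1]
LT  — needs 2 operands, stack has 1 → underflow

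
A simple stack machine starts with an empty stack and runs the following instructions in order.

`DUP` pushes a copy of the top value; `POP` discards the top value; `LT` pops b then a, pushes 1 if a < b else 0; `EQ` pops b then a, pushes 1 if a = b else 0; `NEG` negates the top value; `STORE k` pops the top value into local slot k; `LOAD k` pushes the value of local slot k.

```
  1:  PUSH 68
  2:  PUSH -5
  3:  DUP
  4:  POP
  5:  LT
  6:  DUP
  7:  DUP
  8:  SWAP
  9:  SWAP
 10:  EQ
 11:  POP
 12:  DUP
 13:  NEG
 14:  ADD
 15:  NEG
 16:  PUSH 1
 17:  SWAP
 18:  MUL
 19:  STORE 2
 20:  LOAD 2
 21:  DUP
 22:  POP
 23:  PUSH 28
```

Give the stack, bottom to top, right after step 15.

PUSH 68 → [68]
PUSH -5 → [68, -5]
DUP     → [68, -5, -5]
POP     → [68, -5]
LT      → [0]
DUP     → [0, 0]
DUP     → [0, 0, 0]
SWAP    → [0, 0, 0]
SWAP    → [0, 0, 0]
EQ      → [0, 1]
POP     → [0]
DUP     → [0, 0]
NEG     → [0, 0]
ADD     → [0]
NEG     → [0]

[0]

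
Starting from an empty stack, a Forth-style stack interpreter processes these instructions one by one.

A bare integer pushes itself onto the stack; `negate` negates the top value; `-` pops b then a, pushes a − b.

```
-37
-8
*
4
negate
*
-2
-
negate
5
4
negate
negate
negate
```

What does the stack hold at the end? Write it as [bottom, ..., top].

[1182, 5, -4]

-37     -37
-8      -37 -8
*       296
4       296 4
negate  296 -4
*       -1184
-2      -1184 -2
-       -1182
negate  1182
5       1182 5
4       1182 5 4
negate  1182 5 -4
negate  1182 5 4
negate  1182 5 -4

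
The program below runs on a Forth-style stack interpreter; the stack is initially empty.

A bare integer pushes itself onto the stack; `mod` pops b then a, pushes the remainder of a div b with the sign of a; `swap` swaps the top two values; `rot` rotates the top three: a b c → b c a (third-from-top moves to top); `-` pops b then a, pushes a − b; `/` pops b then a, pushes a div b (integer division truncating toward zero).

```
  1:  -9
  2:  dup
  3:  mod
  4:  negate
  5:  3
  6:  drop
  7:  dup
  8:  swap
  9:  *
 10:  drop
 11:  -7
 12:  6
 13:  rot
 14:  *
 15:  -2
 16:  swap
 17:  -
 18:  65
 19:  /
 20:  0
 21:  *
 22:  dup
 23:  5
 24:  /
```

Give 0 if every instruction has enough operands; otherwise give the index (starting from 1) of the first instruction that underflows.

-9     → [-9]
dup    → [-9, -9]
mod    → [0]
negate → [0]
3      → [0, 3]
drop   → [0]
dup    → [0, 0]
swap   → [0, 0]
*      → [0]
drop   → []
-7     → [-7]
6      → [-7, 6]
rot  — needs 3 operands, stack has 2 → underflow

13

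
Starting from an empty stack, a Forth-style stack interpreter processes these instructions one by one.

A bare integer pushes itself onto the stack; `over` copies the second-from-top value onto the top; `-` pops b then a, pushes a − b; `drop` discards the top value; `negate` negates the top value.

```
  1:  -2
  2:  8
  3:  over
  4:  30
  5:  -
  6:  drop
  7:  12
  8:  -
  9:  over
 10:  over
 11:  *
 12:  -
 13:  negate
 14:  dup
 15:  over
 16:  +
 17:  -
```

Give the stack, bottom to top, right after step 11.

-2   → -2
8    → -2 8
over → -2 8 -2
30   → -2 8 -2 30
-    → -2 8 -32
drop → -2 8
12   → -2 8 12
-    → -2 -4
over → -2 -4 -2
over → -2 -4 -2 -4
*    → -2 -4 8

[-2, -4, 8]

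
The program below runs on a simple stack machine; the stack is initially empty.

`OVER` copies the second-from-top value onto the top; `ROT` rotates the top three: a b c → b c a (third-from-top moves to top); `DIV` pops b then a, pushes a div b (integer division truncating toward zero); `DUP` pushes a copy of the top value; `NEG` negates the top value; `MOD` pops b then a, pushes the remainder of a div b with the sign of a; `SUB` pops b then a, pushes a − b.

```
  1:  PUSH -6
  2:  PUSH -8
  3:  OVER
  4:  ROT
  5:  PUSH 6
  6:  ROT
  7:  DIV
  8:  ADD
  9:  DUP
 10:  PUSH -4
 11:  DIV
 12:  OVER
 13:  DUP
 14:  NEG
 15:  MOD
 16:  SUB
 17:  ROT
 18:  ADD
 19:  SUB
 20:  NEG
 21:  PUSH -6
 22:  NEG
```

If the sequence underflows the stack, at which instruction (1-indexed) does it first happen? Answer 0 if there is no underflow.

PUSH -6 → -6
PUSH -8 → -6 -8
OVER    → -6 -8 -6
ROT     → -8 -6 -6
PUSH 6  → -8 -6 -6 6
ROT     → -8 -6 6 -6
DIV     → -8 -6 -1
ADD     → -8 -7
DUP     → -8 -7 -7
PUSH -4 → -8 -7 -7 -4
DIV     → -8 -7 1
OVER    → -8 -7 1 -7
DUP     → -8 -7 1 -7 -7
NEG     → -8 -7 1 -7 7
MOD     → -8 -7 1 0
SUB     → -8 -7 1
ROT     → -7 1 -8
ADD     → -7 -7
SUB     → 0
NEG     → 0
PUSH -6 → 0 -6
NEG     → 0 6

0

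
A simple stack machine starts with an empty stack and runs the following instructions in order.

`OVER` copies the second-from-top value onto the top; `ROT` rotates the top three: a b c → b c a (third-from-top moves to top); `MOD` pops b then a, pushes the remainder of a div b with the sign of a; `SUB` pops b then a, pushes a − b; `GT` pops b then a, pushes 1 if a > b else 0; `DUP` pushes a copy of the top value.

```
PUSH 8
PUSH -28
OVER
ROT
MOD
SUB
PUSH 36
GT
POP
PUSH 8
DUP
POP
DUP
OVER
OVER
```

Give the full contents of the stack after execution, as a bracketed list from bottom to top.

PUSH 8    [8]
PUSH -28  [8, -28]
OVER      [8, -28, 8]
ROT       [-28, 8, 8]
MOD       [-28, 0]
SUB       [-28]
PUSH 36   [-28, 36]
GT        [0]
POP       []
PUSH 8    [8]
DUP       [8, 8]
POP       [8]
DUP       [8, 8]
OVER      [8, 8, 8]
OVER      [8, 8, 8, 8]

[8, 8, 8, 8]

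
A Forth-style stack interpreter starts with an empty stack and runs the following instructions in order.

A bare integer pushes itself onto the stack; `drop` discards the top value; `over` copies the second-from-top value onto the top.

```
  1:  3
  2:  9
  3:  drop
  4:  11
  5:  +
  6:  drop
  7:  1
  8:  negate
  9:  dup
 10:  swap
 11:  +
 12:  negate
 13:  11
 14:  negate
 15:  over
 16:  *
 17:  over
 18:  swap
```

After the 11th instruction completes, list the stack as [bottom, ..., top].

[-2]

3      : 3
9      : 3 9
drop   : 3
11     : 3 11
+      : 14
drop   : (empty)
1      : 1
negate : -1
dup    : -1 -1
swap   : -1 -1
+      : -2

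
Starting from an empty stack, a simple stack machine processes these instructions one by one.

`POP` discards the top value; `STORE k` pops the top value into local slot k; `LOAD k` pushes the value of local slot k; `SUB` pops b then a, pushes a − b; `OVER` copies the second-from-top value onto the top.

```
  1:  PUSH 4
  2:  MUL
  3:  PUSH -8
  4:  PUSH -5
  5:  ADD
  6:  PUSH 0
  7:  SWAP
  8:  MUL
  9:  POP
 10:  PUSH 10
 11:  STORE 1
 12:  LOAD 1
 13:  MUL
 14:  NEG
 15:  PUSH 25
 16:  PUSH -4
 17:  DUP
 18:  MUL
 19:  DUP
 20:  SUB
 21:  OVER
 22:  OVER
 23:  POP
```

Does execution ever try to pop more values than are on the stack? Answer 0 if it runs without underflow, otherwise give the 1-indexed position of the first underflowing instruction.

PUSH 4 → [4]
MUL  — needs 2 operands, stack has 1 → underflow

2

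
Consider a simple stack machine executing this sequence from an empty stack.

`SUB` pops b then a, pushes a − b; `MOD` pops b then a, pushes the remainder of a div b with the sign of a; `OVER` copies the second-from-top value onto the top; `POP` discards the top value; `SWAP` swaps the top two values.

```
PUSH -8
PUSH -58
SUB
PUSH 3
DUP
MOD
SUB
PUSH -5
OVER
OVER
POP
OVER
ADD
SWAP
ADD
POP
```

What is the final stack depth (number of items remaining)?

PUSH -8  : [-8]
PUSH -58 : [-8, -58]
SUB      : [50]
PUSH 3   : [50, 3]
DUP      : [50, 3, 3]
MOD      : [50, 0]
SUB      : [50]
PUSH -5  : [50, -5]
OVER     : [50, -5, 50]
OVER     : [50, -5, 50, -5]
POP      : [50, -5, 50]
OVER     : [50, -5, 50, -5]
ADD      : [50, -5, 45]
SWAP     : [50, 45, -5]
ADD      : [50, 40]
POP      : [50]

1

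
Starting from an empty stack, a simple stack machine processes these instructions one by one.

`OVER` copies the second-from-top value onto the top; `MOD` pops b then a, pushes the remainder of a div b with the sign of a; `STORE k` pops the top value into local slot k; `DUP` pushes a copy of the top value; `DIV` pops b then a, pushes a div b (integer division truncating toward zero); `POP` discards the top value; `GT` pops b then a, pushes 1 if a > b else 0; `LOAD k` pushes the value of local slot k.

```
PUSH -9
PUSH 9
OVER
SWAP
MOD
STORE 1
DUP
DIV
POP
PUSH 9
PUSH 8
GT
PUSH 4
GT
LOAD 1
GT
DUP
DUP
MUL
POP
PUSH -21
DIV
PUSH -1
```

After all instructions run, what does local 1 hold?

PUSH -9  -> -9
PUSH 9   -> -9 9
OVER     -> -9 9 -9
SWAP     -> -9 -9 9
MOD      -> -9 0
STORE 1  -> -9
DUP      -> -9 -9
DIV      -> 1
POP      -> (empty)
PUSH 9   -> 9
PUSH 8   -> 9 8
GT       -> 1
PUSH 4   -> 1 4
GT       -> 0
LOAD 1   -> 0 0
GT       -> 0
DUP      -> 0 0
DUP      -> 0 0 0
MUL      -> 0 0
POP      -> 0
PUSH -21 -> 0 -21
DIV      -> 0
PUSH -1  -> 0 -1

0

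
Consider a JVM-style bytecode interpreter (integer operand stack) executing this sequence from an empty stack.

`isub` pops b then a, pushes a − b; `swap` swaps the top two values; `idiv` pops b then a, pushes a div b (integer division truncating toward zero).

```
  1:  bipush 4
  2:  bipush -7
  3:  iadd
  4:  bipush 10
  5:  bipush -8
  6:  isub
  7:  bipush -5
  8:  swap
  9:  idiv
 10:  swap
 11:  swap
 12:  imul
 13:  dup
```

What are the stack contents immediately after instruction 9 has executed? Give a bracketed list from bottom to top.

bipush 4   4
bipush -7  4 -7
iadd       -3
bipush 10  -3 10
bipush -8  -3 10 -8
isub       -3 18
bipush -5  -3 18 -5
swap       -3 -5 18
idiv       -3 0

[-3, 0]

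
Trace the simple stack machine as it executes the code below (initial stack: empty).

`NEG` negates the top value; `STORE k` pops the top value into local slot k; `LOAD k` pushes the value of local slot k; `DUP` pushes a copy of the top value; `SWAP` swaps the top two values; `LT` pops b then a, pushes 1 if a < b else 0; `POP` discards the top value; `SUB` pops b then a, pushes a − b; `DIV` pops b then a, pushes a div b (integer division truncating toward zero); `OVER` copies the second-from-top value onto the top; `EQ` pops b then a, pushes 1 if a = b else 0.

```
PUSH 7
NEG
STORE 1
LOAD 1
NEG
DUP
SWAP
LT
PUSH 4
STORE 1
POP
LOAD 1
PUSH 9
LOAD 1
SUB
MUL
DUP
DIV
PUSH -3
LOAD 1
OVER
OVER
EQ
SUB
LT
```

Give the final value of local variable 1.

PUSH 7  : 7
NEG     : -7
STORE 1 : (empty)
LOAD 1  : -7
NEG     : 7
DUP     : 7 7
SWAP    : 7 7
LT      : 0
PUSH 4  : 0 4
STORE 1 : 0
POP     : (empty)
LOAD 1  : 4
PUSH 9  : 4 9
LOAD 1  : 4 9 4
SUB     : 4 5
MUL     : 20
DUP     : 20 20
DIV     : 1
PUSH -3 : 1 -3
LOAD 1  : 1 -3 4
OVER    : 1 -3 4 -3
OVER    : 1 -3 4 -3 4
EQ      : 1 -3 4 0
SUB     : 1 -3 4
LT      : 1 1

4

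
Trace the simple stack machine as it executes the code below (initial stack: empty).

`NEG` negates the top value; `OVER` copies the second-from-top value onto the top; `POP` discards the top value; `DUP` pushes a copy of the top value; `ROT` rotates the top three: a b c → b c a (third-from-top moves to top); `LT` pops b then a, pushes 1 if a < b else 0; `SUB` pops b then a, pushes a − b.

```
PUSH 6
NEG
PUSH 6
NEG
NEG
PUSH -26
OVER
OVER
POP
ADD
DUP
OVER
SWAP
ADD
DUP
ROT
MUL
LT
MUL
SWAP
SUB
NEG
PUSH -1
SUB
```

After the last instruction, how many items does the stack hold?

PUSH 6   : 6
NEG      : -6
PUSH 6   : -6 6
NEG      : -6 -6
NEG      : -6 6
PUSH -26 : -6 6 -26
OVER     : -6 6 -26 6
OVER     : -6 6 -26 6 -26
POP      : -6 6 -26 6
ADD      : -6 6 -20
DUP      : -6 6 -20 -20
OVER     : -6 6 -20 -20 -20
SWAP     : -6 6 -20 -20 -20
ADD      : -6 6 -20 -40
DUP      : -6 6 -20 -40 -40
ROT      : -6 6 -40 -40 -20
MUL      : -6 6 -40 800
LT       : -6 6 1
MUL      : -6 6
SWAP     : 6 -6
SUB      : 12
NEG      : -12
PUSH -1  : -12 -1
SUB      : -11

1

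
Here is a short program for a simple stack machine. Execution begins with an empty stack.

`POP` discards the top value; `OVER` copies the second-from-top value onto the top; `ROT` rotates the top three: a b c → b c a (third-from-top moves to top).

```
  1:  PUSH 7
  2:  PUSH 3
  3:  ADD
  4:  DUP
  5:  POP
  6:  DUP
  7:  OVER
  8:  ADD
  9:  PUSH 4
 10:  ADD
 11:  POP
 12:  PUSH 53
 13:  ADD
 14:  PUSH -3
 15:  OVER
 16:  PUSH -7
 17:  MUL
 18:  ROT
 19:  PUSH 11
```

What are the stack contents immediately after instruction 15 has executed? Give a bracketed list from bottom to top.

PUSH 7  -> 7
PUSH 3  -> 7 3
ADD     -> 10
DUP     -> 10 10
POP     -> 10
DUP     -> 10 10
OVER    -> 10 10 10
ADD     -> 10 20
PUSH 4  -> 10 20 4
ADD     -> 10 24
POP     -> 10
PUSH 53 -> 10 53
ADD     -> 63
PUSH -3 -> 63 -3
OVER    -> 63 -3 63

[63, -3, 63]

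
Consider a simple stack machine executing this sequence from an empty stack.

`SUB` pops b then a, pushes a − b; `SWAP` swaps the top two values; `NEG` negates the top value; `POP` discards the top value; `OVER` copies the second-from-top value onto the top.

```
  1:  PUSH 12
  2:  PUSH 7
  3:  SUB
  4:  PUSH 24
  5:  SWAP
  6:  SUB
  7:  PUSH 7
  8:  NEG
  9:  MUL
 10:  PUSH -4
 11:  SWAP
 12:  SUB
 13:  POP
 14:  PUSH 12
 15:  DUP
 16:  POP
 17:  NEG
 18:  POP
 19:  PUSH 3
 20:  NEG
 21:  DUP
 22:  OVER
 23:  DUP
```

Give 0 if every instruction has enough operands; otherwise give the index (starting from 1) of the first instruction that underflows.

PUSH 12 -> 12
PUSH 7  -> 12 7
SUB     -> 5
PUSH 24 -> 5 24
SWAP    -> 24 5
SUB     -> 19
PUSH 7  -> 19 7
NEG     -> 19 -7
MUL     -> -133
PUSH -4 -> -133 -4
SWAP    -> -4 -133
SUB     -> 129
POP     -> (empty)
PUSH 12 -> 12
DUP     -> 12 12
POP     -> 12
NEG     -> -12
POP     -> (empty)
PUSH 3  -> 3
NEG     -> -3
DUP     -> -3 -3
OVER    -> -3 -3 -3
DUP     -> -3 -3 -3 -3

0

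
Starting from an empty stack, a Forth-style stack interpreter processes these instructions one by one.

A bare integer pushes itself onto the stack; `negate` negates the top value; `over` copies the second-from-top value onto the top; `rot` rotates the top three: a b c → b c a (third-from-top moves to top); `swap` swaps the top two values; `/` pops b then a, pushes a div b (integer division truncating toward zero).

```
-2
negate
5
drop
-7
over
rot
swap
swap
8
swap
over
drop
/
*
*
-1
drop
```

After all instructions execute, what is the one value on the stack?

-2     -> [-2]
negate -> [2]
5      -> [2, 5]
drop   -> [2]
-7     -> [2, -7]
over   -> [2, -7, 2]
rot    -> [-7, 2, 2]
swap   -> [-7, 2, 2]
swap   -> [-7, 2, 2]
8      -> [-7, 2, 2, 8]
swap   -> [-7, 2, 8, 2]
over   -> [-7, 2, 8, 2, 8]
drop   -> [-7, 2, 8, 2]
/      -> [-7, 2, 4]
*      -> [-7, 8]
*      -> [-56]
-1     -> [-56, -1]
drop   -> [-56]

-56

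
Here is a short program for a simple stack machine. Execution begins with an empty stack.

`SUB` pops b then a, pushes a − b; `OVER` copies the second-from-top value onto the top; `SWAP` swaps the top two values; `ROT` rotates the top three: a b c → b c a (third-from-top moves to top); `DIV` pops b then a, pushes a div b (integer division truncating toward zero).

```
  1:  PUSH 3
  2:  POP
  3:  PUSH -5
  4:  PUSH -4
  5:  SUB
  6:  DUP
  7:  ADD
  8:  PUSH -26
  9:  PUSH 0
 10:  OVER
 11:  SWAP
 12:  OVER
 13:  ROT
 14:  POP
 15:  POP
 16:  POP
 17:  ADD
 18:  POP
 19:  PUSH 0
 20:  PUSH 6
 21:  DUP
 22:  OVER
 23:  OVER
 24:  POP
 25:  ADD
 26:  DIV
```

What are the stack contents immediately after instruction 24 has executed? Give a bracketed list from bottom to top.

PUSH 3    3
POP       (empty)
PUSH -5   -5
PUSH -4   -5 -4
SUB       -1
DUP       -1 -1
ADD       -2
PUSH -26  -2 -26
PUSH 0    -2 -26 0
OVER      -2 -26 0 -26
SWAP      -2 -26 -26 0
OVER      -2 -26 -26 0 -26
ROT       -2 -26 0 -26 -26
POP       -2 -26 0 -26
POP       -2 -26 0
POP       -2 -26
ADD       -28
POP       (empty)
PUSH 0    0
PUSH 6    0 6
DUP       0 6 6
OVER      0 6 6 6
OVER      0 6 6 6 6
POP       0 6 6 6

[0, 6, 6, 6]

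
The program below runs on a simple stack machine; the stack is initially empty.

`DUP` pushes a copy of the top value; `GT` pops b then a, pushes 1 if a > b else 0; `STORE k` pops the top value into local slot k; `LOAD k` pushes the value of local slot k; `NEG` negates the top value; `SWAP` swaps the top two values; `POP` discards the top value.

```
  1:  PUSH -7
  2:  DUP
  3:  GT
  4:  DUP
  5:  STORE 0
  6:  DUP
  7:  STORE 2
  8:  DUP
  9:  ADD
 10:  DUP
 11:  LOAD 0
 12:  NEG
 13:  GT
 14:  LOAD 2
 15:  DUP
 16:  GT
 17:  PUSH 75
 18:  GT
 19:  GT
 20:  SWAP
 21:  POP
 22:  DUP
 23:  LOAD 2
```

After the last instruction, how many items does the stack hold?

PUSH -7 : -7
DUP     : -7 -7
GT      : 0
DUP     : 0 0
STORE 0 : 0
DUP     : 0 0
STORE 2 : 0
DUP     : 0 0
ADD     : 0
DUP     : 0 0
LOAD 0  : 0 0 0
NEG     : 0 0 0
GT      : 0 0
LOAD 2  : 0 0 0
DUP     : 0 0 0 0
GT      : 0 0 0
PUSH 75 : 0 0 0 75
GT      : 0 0 0
GT      : 0 0
SWAP    : 0 0
POP     : 0
DUP     : 0 0
LOAD 2  : 0 0 0

3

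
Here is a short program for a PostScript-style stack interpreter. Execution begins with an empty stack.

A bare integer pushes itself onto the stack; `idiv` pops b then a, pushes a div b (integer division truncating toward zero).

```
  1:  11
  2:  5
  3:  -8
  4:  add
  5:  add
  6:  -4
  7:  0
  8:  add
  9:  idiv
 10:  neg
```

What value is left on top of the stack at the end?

2

11   -> 11
5    -> 11 5
-8   -> 11 5 -8
add  -> 11 -3
add  -> 8
-4   -> 8 -4
0    -> 8 -4 0
add  -> 8 -4
idiv -> -2
neg  -> 2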